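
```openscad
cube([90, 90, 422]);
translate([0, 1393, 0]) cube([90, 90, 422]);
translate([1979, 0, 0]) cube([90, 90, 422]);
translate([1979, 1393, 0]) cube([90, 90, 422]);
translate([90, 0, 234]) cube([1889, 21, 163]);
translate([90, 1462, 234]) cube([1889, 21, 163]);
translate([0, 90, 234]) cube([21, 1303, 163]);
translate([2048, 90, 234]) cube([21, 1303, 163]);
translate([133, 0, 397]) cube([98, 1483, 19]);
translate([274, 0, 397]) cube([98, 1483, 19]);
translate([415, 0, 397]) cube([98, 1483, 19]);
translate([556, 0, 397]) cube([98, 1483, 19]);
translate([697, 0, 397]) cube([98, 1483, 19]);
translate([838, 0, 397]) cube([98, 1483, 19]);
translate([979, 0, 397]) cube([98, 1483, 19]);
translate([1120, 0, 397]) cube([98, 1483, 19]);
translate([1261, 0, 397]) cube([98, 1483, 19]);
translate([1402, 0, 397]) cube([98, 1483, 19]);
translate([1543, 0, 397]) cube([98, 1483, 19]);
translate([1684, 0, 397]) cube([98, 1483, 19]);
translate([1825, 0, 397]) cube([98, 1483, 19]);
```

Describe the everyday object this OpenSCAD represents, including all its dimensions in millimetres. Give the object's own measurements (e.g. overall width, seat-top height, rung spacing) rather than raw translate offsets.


A bed frame 2069 mm long (x) by 1483 mm wide (y). Four 90×90 mm corner posts, 422 mm tall, at the corners of the footprint. Four rails of 21 mm thickness and 163 mm height run between adjacent posts with their undersides at z = 234 mm, their outer faces flush with the outside of the frame (the two x-running rails run between the posts' inner faces; the two y-running rails run between the posts' inner faces). 13 slats, each 98 mm wide (x) and 19 mm thick, lie across the top of the two x-running rails, running the full 1483 mm width of the frame in y; along x they sit between the end posts with a 43 mm gap after the −x posts and between neighbouring slats, leaving 56 mm before the +x posts.


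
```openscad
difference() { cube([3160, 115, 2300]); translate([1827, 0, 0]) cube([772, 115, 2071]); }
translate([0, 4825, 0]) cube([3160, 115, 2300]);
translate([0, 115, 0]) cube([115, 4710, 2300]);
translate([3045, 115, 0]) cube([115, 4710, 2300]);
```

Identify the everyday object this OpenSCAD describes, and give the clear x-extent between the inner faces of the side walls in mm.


A single room. The interior width is 2930 mm.

Four walls enclosing a rectangle with a door in the front wall — a room. Outside width 3160 minus two 115 mm walls gives 2930 mm.


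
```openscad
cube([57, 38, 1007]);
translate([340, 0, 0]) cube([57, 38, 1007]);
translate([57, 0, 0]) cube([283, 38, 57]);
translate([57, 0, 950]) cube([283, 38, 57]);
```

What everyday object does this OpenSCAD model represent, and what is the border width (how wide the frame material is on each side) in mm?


A picture frame. The border width is 57 mm.

Four thin pieces enclosing a rectangular opening — a picture frame. The two full-height stiles are 1007 mm tall; the top rail sits at z = 950 and is 57 mm tall, so the border above the opening is 1007 − 950 = 57 mm, matching the stile x-width.


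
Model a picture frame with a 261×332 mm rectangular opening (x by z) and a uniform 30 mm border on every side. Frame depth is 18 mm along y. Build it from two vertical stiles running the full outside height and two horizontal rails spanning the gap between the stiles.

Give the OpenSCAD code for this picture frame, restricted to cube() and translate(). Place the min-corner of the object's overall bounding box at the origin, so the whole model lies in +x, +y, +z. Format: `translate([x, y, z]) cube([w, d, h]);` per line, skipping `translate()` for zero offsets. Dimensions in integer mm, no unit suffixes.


cube([30, 18, 392]);
translate([291, 0, 0]) cube([30, 18, 392]);
translate([30, 0, 0]) cube([261, 18, 30]);
translate([30, 0, 362]) cube([261, 18, 30]);


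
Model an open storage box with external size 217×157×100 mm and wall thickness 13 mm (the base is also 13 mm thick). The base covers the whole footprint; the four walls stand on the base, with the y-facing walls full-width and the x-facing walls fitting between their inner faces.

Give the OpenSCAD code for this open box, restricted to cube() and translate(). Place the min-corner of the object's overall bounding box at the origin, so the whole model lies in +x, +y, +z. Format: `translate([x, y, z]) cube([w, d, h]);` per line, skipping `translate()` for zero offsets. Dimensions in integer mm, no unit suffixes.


cube([217, 157, 13]);
translate([0, 0, 13]) cube([217, 13, 87]);
translate([0, 144, 13]) cube([217, 13, 87]);
translate([0, 13, 13]) cube([13, 131, 87]);
translate([204, 13, 13]) cube([13, 131, 87]);


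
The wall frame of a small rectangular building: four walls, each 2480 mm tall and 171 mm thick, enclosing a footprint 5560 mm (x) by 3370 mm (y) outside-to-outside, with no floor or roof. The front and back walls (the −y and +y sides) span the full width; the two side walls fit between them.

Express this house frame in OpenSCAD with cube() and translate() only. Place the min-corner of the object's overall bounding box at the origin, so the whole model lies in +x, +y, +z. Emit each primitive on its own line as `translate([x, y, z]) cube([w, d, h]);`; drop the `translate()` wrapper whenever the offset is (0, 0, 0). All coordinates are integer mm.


cube([5560, 171, 2480]);
translate([0, 3199, 0]) cube([5560, 171, 2480]);
translate([0, 171, 0]) cube([171, 3028, 2480]);
translate([5389, 171, 0]) cube([171, 3028, 2480]);


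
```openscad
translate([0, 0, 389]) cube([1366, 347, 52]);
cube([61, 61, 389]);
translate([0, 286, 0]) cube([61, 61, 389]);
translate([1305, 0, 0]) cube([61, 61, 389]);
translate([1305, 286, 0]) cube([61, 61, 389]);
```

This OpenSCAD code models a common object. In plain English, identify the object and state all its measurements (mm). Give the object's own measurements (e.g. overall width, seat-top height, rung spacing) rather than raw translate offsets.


A long wooden bench with a 1366 mm (x) × 347 mm (y) seat, 52 mm thick, its top surface 441 mm above the floor. Four 61 mm square legs at the seat corners, flush with the edges, run from z = 0 to the seat underside.


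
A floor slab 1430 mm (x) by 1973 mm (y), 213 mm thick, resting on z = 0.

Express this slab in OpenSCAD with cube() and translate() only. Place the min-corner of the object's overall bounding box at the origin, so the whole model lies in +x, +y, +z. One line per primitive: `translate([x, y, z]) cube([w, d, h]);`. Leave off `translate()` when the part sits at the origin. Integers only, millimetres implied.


cube([1430, 1973, 213]);


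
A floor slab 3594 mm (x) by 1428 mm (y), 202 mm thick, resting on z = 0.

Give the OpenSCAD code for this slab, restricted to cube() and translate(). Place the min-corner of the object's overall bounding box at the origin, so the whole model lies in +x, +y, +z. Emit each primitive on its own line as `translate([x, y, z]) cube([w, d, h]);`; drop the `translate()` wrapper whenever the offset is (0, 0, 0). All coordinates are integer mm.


cube([3594, 1428, 202]);


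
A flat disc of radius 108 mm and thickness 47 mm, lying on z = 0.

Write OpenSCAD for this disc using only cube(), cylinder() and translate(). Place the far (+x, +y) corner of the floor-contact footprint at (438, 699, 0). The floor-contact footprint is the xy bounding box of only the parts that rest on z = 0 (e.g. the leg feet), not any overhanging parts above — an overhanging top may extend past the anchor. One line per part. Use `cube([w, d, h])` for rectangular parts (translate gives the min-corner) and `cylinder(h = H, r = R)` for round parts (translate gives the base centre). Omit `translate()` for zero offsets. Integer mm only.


translate([330, 591, 0]) cylinder(h = 47, r = 108);


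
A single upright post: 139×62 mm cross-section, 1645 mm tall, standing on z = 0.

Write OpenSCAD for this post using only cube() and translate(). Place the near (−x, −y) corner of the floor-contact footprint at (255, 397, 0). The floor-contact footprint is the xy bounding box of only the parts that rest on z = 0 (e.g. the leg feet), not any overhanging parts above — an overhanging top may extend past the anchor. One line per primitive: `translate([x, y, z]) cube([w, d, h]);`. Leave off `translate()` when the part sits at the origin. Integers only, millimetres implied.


translate([255, 397, 0]) cube([139, 62, 1645]);


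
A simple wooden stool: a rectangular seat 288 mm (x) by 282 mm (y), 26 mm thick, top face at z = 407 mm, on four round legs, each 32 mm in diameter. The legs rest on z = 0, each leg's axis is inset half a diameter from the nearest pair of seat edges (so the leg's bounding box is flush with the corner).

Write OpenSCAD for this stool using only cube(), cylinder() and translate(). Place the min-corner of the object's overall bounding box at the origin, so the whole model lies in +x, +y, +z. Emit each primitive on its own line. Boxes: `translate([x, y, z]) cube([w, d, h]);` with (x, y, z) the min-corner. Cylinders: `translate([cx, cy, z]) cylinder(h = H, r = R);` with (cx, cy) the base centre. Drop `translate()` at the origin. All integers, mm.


translate([0, 0, 381]) cube([288, 282, 26]);
translate([16, 16, 0]) cylinder(h = 381, r = 16);
translate([272, 16, 0]) cylinder(h = 381, r = 16);
translate([16, 266, 0]) cylinder(h = 381, r = 16);
translate([272, 266, 0]) cylinder(h = 381, r = 16);


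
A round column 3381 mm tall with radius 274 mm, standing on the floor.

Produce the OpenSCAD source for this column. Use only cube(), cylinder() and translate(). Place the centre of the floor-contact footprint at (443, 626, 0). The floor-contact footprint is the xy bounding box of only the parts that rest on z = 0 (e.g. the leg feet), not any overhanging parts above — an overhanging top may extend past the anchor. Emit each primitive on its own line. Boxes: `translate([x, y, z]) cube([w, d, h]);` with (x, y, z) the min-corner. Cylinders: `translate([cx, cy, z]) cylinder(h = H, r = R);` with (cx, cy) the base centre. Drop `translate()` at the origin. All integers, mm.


translate([443, 626, 0]) cylinder(h = 3381, r = 274);


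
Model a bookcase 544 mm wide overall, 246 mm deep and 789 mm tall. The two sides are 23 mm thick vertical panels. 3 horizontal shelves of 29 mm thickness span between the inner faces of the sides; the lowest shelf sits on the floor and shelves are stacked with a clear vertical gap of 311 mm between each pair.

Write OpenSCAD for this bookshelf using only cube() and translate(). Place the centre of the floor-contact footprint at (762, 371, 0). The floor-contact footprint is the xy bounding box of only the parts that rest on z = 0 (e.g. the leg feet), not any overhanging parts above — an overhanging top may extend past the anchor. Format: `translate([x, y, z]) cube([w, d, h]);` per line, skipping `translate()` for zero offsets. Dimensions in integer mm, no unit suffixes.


translate([490, 248, 0]) cube([23, 246, 789]);
translate([1011, 248, 0]) cube([23, 246, 789]);
translate([513, 248, 0]) cube([498, 246, 29]);
translate([513, 248, 340]) cube([498, 246, 29]);
translate([513, 248, 680]) cube([498, 246, 29]);


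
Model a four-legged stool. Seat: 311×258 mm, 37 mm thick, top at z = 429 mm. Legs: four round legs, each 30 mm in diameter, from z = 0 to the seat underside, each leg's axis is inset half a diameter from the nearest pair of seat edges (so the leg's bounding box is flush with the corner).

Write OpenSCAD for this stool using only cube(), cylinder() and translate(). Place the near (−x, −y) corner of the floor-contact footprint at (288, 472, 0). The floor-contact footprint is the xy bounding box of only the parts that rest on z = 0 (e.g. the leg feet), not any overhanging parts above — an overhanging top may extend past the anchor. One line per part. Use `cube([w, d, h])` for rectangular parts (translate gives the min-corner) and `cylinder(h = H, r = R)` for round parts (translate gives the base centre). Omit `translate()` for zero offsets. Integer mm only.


translate([288, 472, 392]) cube([311, 258, 37]);
translate([303, 487, 0]) cylinder(h = 392, r = 15);
translate([584, 487, 0]) cylinder(h = 392, r = 15);
translate([303, 715, 0]) cylinder(h = 392, r = 15);
translate([584, 715, 0]) cylinder(h = 392, r = 15);


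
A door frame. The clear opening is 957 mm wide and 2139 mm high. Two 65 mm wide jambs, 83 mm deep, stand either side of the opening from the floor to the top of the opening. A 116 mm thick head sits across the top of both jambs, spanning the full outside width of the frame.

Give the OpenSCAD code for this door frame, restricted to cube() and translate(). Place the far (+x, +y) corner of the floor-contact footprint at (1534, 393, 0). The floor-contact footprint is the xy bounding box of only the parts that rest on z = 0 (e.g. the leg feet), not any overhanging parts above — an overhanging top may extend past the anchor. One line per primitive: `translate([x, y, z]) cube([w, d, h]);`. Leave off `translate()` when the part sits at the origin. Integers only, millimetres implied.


translate([447, 310, 0]) cube([65, 83, 2139]);
translate([1469, 310, 0]) cube([65, 83, 2139]);
translate([447, 310, 2139]) cube([1087, 83, 116]);


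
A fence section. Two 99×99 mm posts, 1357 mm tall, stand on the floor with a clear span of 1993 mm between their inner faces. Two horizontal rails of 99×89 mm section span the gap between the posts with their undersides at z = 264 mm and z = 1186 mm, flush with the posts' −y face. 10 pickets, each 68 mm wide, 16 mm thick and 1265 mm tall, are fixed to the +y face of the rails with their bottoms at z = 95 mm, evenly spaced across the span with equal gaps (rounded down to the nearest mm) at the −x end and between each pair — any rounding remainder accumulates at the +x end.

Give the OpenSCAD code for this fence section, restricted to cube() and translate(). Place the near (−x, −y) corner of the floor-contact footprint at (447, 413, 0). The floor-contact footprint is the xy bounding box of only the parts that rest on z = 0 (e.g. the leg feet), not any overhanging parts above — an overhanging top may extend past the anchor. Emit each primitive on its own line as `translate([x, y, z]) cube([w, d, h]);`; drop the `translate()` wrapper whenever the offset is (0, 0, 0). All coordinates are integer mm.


translate([447, 413, 0]) cube([99, 99, 1357]);
translate([2539, 413, 0]) cube([99, 99, 1357]);
translate([546, 413, 264]) cube([1993, 99, 89]);
translate([546, 413, 1186]) cube([1993, 99, 89]);
translate([665, 512, 95]) cube([68, 16, 1265]);
translate([852, 512, 95]) cube([68, 16, 1265]);
translate([1039, 512, 95]) cube([68, 16, 1265]);
translate([1226, 512, 95]) cube([68, 16, 1265]);
translate([1413, 512, 95]) cube([68, 16, 1265]);
translate([1600, 512, 95]) cube([68, 16, 1265]);
translate([1787, 512, 95]) cube([68, 16, 1265]);
translate([1974, 512, 95]) cube([68, 16, 1265]);
translate([2161, 512, 95]) cube([68, 16, 1265]);
translate([2348, 512, 95]) cube([68, 16, 1265]);


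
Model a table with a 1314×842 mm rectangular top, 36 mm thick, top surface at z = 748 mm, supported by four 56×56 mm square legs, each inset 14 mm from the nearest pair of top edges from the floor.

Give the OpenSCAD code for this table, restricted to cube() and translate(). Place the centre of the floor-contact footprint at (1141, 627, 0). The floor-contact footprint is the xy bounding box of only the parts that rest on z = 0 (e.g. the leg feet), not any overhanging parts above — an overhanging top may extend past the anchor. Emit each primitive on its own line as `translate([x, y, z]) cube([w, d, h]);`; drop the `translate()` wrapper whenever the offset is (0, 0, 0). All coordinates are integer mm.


// leg_h = 748 - 36 = 712
translate([484, 206, 712]) cube([1314, 842, 36]);
translate([498, 220, 0]) cube([56, 56, 712]);
translate([1728, 220, 0]) cube([56, 56, 712]);
translate([498, 978, 0]) cube([56, 56, 712]);
translate([1728, 978, 0]) cube([56, 56, 712]);


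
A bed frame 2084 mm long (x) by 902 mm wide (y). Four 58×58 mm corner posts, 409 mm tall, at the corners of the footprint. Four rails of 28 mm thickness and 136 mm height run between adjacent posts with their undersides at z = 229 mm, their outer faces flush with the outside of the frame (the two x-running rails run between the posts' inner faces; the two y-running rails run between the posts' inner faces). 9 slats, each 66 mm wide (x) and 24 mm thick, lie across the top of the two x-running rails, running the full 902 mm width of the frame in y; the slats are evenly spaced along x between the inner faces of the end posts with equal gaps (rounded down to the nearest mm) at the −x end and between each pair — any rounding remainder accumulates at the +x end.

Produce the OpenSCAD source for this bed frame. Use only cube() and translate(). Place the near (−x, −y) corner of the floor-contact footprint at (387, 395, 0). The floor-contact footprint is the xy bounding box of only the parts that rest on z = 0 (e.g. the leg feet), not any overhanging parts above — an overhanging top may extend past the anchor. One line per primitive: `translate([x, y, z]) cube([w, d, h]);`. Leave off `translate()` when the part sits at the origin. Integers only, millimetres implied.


translate([387, 395, 0]) cube([58, 58, 409]);
translate([387, 1239, 0]) cube([58, 58, 409]);
translate([2413, 395, 0]) cube([58, 58, 409]);
translate([2413, 1239, 0]) cube([58, 58, 409]);
translate([445, 395, 229]) cube([1968, 28, 136]);
translate([445, 1269, 229]) cube([1968, 28, 136]);
translate([387, 453, 229]) cube([28, 786, 136]);
translate([2443, 453, 229]) cube([28, 786, 136]);
translate([582, 395, 365]) cube([66, 902, 24]);
translate([785, 395, 365]) cube([66, 902, 24]);
translate([988, 395, 365]) cube([66, 902, 24]);
translate([1191, 395, 365]) cube([66, 902, 24]);
translate([1394, 395, 365]) cube([66, 902, 24]);
translate([1597, 395, 365]) cube([66, 902, 24]);
translate([1800, 395, 365]) cube([66, 902, 24]);
translate([2003, 395, 365]) cube([66, 902, 24]);
translate([2206, 395, 365]) cube([66, 902, 24]);


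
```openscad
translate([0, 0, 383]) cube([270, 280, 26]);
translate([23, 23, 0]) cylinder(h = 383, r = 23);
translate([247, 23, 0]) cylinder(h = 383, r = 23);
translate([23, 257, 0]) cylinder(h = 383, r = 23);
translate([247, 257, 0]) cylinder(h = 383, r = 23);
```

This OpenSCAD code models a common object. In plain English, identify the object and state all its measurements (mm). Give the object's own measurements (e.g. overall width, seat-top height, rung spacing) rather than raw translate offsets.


A simple wooden stool: a rectangular seat 270 mm (x) by 280 mm (y), 26 mm thick, top face at z = 409 mm, on four round legs, each 46 mm in diameter. The legs rest on z = 0, each leg's axis is inset half a diameter from the nearest pair of seat edges (so the leg's bounding box is flush with the corner).


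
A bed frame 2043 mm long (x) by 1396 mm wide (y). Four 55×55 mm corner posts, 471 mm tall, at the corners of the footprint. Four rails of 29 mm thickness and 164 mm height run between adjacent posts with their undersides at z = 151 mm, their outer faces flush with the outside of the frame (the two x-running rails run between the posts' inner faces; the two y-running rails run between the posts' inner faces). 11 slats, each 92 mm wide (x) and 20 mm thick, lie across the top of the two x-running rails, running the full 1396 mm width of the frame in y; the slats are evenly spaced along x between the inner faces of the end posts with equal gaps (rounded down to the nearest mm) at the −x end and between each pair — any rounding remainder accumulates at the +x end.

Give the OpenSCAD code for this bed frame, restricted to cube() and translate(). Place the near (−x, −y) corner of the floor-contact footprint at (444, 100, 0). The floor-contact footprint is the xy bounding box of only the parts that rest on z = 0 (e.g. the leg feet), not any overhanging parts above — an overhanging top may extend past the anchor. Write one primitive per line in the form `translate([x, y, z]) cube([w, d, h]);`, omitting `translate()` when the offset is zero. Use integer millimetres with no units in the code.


// slat z = rail_z + rail_h = 151 + 164 = 315
// slat gap = ⌊(1933 − 11·92) / 12⌋ = 76
translate([444, 100, 0]) cube([55, 55, 471]);
translate([444, 1441, 0]) cube([55, 55, 471]);
translate([2432, 100, 0]) cube([55, 55, 471]);
translate([2432, 1441, 0]) cube([55, 55, 471]);
translate([499, 100, 151]) cube([1933, 29, 164]);
translate([499, 1467, 151]) cube([1933, 29, 164]);
translate([444, 155, 151]) cube([29, 1286, 164]);
translate([2458, 155, 151]) cube([29, 1286, 164]);
translate([575, 100, 315]) cube([92, 1396, 20]);
translate([743, 100, 315]) cube([92, 1396, 20]);
translate([911, 100, 315]) cube([92, 1396, 20]);
translate([1079, 100, 315]) cube([92, 1396, 20]);
translate([1247, 100, 315]) cube([92, 1396, 20]);
translate([1415, 100, 315]) cube([92, 1396, 20]);
translate([1583, 100, 315]) cube([92, 1396, 20]);
translate([1751, 100, 315]) cube([92, 1396, 20]);
translate([1919, 100, 315]) cube([92, 1396, 20]);
translate([2087, 100, 315]) cube([92, 1396, 20]);
translate([2255, 100, 315]) cube([92, 1396, 20]);


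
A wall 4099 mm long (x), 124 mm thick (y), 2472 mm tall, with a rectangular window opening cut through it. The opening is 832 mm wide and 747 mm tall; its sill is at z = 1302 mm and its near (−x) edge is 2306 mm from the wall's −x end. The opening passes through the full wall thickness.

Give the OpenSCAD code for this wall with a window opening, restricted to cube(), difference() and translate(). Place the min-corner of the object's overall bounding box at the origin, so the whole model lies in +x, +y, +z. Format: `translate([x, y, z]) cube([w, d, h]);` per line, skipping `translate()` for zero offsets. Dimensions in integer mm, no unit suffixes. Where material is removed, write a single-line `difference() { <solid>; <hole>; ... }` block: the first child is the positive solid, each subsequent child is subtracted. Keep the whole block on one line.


difference() { cube([4099, 124, 2472]); translate([2306, 0, 1302]) cube([832, 124, 747]); }


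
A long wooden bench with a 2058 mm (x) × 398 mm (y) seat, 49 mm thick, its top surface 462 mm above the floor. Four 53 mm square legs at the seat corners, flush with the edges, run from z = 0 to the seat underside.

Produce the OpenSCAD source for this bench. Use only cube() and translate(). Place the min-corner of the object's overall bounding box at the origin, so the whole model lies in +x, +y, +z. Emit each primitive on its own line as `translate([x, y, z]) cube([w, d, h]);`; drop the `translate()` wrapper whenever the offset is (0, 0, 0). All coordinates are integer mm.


// leg_h = 462 − 49 = 413
translate([0, 0, 413]) cube([2058, 398, 49]);
cube([53, 53, 413]);
translate([0, 345, 0]) cube([53, 53, 413]);
translate([2005, 0, 0]) cube([53, 53, 413]);
translate([2005, 345, 0]) cube([53, 53, 413]);


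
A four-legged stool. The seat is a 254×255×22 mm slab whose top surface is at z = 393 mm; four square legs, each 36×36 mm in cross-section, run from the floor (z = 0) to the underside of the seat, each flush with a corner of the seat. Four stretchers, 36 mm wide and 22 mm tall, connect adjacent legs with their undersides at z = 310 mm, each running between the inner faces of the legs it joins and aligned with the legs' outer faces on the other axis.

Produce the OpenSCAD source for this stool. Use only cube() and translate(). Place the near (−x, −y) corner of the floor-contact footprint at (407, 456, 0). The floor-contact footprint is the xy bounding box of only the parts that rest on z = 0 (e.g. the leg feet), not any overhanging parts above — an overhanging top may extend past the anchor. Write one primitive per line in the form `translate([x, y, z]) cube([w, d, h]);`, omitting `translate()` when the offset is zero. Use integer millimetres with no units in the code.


translate([407, 456, 371]) cube([254, 255, 22]);
translate([407, 456, 0]) cube([36, 36, 371]);
translate([625, 456, 0]) cube([36, 36, 371]);
translate([407, 675, 0]) cube([36, 36, 371]);
translate([625, 675, 0]) cube([36, 36, 371]);
translate([443, 456, 310]) cube([182, 36, 22]);
translate([443, 675, 310]) cube([182, 36, 22]);
translate([407, 492, 310]) cube([36, 183, 22]);
translate([625, 492, 310]) cube([36, 183, 22]);


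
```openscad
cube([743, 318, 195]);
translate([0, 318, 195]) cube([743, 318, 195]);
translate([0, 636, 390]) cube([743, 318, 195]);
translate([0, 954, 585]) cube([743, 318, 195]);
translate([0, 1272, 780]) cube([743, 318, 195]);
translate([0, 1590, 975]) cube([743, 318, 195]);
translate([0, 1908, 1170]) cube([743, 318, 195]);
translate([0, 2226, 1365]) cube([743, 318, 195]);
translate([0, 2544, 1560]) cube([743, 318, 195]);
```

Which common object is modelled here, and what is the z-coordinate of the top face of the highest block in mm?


A staircase. The total rise is 1755 mm.

9 identical blocks, each offset up and back from the previous — a staircase. Each step is 195 mm tall and there are 9 of them, so the total rise is 9 × 195 = 1755 mm.


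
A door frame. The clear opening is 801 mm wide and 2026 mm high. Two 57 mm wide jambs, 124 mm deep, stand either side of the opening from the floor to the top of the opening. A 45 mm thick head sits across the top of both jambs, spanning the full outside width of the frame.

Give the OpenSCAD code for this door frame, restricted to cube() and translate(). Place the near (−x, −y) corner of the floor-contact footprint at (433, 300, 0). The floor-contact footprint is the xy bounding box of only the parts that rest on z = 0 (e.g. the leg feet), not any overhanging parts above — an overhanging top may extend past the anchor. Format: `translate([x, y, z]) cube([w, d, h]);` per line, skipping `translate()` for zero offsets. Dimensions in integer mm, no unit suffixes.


translate([433, 300, 0]) cube([57, 124, 2026]);
translate([1291, 300, 0]) cube([57, 124, 2026]);
translate([433, 300, 2026]) cube([915, 124, 45]);


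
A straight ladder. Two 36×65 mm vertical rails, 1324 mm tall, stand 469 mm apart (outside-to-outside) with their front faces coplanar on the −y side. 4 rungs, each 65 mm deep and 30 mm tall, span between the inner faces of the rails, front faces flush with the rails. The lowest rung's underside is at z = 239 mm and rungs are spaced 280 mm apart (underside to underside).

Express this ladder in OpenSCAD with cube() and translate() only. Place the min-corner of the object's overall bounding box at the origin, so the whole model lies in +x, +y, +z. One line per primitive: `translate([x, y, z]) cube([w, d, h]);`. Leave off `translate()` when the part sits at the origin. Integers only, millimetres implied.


cube([36, 65, 1324]);
translate([433, 0, 0]) cube([36, 65, 1324]);
translate([36, 0, 239]) cube([397, 65, 30]);
translate([36, 0, 519]) cube([397, 65, 30]);
translate([36, 0, 799]) cube([397, 65, 30]);
translate([36, 0, 1079]) cube([397, 65, 30]);


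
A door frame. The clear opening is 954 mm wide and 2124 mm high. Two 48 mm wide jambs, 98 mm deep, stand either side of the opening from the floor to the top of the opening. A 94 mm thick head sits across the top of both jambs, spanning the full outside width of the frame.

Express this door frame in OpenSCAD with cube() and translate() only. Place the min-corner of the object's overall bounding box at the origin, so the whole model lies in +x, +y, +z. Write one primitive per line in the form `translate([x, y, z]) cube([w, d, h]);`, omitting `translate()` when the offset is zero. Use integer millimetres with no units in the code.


cube([48, 98, 2124]);
translate([1002, 0, 0]) cube([48, 98, 2124]);
translate([0, 0, 2124]) cube([1050, 98, 94]);


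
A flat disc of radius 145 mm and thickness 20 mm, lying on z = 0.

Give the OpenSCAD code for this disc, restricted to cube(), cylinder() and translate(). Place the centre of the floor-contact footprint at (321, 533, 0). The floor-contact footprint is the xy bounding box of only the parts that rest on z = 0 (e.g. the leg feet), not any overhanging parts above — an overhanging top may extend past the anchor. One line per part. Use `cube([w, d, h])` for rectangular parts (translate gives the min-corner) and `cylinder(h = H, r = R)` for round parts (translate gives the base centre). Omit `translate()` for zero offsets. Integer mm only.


translate([321, 533, 0]) cylinder(h = 20, r = 145);


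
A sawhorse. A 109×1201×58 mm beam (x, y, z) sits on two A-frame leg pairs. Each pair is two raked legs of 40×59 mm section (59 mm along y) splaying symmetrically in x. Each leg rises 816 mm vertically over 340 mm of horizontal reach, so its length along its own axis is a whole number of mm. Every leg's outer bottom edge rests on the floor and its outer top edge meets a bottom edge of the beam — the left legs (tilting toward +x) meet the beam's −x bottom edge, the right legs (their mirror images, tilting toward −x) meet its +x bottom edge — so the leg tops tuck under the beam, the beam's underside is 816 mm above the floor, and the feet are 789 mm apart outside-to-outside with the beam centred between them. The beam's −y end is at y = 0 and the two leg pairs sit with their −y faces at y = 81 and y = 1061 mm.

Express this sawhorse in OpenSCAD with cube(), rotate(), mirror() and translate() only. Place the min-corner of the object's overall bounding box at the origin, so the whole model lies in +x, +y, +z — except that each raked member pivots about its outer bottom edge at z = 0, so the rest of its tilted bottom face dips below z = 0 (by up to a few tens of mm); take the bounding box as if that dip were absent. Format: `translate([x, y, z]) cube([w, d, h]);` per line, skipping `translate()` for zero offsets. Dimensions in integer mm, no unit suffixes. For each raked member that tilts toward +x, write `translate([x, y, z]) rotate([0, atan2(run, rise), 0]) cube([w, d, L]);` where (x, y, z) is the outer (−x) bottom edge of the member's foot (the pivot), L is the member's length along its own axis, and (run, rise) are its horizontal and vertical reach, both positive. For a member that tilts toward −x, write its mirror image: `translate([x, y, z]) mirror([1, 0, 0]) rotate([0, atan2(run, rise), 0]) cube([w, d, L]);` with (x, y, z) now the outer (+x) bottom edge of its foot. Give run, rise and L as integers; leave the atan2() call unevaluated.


// leg length = √(340² + 816²) = 884
// right-leg outer foot x = 2·340 + 109 = 789
// beam min-corner = (340, 0, 816)
translate([340, 0, 816]) cube([109, 1201, 58]);
translate([0, 81, 0]) rotate([0, atan2(340, 816), 0]) cube([40, 59, 884]);
translate([789, 81, 0]) mirror([1, 0, 0]) rotate([0, atan2(340, 816), 0]) cube([40, 59, 884]);
translate([0, 1061, 0]) rotate([0, atan2(340, 816), 0]) cube([40, 59, 884]);
translate([789, 1061, 0]) mirror([1, 0, 0]) rotate([0, atan2(340, 816), 0]) cube([40, 59, 884]);


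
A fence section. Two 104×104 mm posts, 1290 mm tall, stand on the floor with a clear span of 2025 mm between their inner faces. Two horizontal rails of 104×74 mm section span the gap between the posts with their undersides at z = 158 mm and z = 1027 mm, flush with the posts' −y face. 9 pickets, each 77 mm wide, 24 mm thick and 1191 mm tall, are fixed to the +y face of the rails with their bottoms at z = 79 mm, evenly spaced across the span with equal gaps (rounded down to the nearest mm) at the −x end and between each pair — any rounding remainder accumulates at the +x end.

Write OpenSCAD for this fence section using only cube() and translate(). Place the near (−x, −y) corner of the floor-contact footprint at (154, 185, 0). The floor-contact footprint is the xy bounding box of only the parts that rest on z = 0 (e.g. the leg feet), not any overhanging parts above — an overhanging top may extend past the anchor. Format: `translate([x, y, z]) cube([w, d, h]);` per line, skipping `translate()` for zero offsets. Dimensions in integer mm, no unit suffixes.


translate([154, 185, 0]) cube([104, 104, 1290]);
translate([2283, 185, 0]) cube([104, 104, 1290]);
translate([258, 185, 158]) cube([2025, 104, 74]);
translate([258, 185, 1027]) cube([2025, 104, 74]);
translate([391, 289, 79]) cube([77, 24, 1191]);
translate([601, 289, 79]) cube([77, 24, 1191]);
translate([811, 289, 79]) cube([77, 24, 1191]);
translate([1021, 289, 79]) cube([77, 24, 1191]);
translate([1231, 289, 79]) cube([77, 24, 1191]);
translate([1441, 289, 79]) cube([77, 24, 1191]);
translate([1651, 289, 79]) cube([77, 24, 1191]);
translate([1861, 289, 79]) cube([77, 24, 1191]);
translate([2071, 289, 79]) cube([77, 24, 1191]);


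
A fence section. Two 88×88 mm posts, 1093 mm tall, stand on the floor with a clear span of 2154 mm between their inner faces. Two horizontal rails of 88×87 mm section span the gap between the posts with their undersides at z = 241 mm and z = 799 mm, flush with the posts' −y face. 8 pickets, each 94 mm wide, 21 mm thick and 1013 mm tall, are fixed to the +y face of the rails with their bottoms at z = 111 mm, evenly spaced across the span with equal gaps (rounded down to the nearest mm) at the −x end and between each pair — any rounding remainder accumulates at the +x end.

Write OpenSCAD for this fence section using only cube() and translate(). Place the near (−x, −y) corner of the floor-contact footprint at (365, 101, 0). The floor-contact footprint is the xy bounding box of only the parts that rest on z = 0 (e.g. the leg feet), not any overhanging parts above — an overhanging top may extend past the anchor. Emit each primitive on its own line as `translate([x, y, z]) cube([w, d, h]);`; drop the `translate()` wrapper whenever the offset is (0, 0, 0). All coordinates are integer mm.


translate([365, 101, 0]) cube([88, 88, 1093]);
translate([2607, 101, 0]) cube([88, 88, 1093]);
translate([453, 101, 241]) cube([2154, 88, 87]);
translate([453, 101, 799]) cube([2154, 88, 87]);
translate([608, 189, 111]) cube([94, 21, 1013]);
translate([857, 189, 111]) cube([94, 21, 1013]);
translate([1106, 189, 111]) cube([94, 21, 1013]);
translate([1355, 189, 111]) cube([94, 21, 1013]);
translate([1604, 189, 111]) cube([94, 21, 1013]);
translate([1853, 189, 111]) cube([94, 21, 1013]);
translate([2102, 189, 111]) cube([94, 21, 1013]);
translate([2351, 189, 111]) cube([94, 21, 1013]);


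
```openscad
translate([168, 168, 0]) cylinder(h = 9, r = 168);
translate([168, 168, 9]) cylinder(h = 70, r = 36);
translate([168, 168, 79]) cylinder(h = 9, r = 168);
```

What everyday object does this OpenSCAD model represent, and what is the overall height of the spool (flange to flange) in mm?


A spool. The overall height is 88 mm.

Three coaxial cylinders, large–small–large — a spool. Two 9 mm flanges and a 70 mm core give 9 + 70 + 9 = 88 mm.


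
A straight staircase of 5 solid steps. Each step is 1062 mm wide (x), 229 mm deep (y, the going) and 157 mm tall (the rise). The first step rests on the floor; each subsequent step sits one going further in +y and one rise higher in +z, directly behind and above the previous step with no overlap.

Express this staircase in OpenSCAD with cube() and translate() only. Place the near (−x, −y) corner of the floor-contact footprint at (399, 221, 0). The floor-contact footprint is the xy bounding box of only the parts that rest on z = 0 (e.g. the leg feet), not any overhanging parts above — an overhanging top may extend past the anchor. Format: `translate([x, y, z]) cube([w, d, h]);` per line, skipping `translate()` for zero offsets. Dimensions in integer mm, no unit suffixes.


translate([399, 221, 0]) cube([1062, 229, 157]);
translate([399, 450, 157]) cube([1062, 229, 157]);
translate([399, 679, 314]) cube([1062, 229, 157]);
translate([399, 908, 471]) cube([1062, 229, 157]);
translate([399, 1137, 628]) cube([1062, 229, 157]);


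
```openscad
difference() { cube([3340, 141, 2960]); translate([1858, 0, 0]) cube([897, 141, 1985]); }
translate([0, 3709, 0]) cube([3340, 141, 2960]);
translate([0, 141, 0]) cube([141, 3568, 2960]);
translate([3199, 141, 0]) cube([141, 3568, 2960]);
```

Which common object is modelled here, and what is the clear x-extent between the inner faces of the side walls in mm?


A single room. The interior width is 3058 mm.

Four walls enclosing a rectangle with a door in the front wall — a room. Outside width 3340 minus two 141 mm walls gives 3058 mm.


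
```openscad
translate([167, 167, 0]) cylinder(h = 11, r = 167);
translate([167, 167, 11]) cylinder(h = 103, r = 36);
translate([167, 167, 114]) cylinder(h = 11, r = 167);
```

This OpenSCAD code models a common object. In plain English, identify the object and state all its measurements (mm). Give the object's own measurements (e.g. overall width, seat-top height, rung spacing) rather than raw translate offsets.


A spool: two coaxial disc flanges of radius 167 mm and thickness 11 mm, joined by a core cylinder of radius 36 mm and height 103 mm. The lower flange rests on z = 0 and the three cylinders share a vertical axis.


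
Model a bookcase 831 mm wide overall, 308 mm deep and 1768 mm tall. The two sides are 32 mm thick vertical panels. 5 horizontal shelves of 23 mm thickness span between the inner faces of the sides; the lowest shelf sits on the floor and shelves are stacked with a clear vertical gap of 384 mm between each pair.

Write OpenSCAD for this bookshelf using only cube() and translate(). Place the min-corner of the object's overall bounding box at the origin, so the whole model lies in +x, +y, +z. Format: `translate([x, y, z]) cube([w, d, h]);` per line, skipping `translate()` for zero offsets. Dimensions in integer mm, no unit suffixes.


cube([32, 308, 1768]);
translate([799, 0, 0]) cube([32, 308, 1768]);
translate([32, 0, 0]) cube([767, 308, 23]);
translate([32, 0, 407]) cube([767, 308, 23]);
translate([32, 0, 814]) cube([767, 308, 23]);
translate([32, 0, 1221]) cube([767, 308, 23]);
translate([32, 0, 1628]) cube([767, 308, 23]);


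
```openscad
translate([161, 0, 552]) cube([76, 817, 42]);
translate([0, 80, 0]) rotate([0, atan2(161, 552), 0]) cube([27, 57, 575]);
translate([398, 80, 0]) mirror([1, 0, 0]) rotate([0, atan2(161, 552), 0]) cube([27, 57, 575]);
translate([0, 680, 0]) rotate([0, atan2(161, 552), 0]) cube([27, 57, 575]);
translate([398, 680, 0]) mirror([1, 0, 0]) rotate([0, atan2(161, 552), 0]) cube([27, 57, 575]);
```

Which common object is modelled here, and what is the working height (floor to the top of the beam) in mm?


A sawhorse. The overall height is 594 mm.

A beam across two mirrored pairs of raked legs — a sawhorse. The beam's underside is at z = 552 (matching the legs' vertical rise in atan2(161, 552)) and the beam is 42 mm tall, so its top is at 552 + 42 = 594 mm. The raked legs top out at the beam's underside, so that is the highest point.


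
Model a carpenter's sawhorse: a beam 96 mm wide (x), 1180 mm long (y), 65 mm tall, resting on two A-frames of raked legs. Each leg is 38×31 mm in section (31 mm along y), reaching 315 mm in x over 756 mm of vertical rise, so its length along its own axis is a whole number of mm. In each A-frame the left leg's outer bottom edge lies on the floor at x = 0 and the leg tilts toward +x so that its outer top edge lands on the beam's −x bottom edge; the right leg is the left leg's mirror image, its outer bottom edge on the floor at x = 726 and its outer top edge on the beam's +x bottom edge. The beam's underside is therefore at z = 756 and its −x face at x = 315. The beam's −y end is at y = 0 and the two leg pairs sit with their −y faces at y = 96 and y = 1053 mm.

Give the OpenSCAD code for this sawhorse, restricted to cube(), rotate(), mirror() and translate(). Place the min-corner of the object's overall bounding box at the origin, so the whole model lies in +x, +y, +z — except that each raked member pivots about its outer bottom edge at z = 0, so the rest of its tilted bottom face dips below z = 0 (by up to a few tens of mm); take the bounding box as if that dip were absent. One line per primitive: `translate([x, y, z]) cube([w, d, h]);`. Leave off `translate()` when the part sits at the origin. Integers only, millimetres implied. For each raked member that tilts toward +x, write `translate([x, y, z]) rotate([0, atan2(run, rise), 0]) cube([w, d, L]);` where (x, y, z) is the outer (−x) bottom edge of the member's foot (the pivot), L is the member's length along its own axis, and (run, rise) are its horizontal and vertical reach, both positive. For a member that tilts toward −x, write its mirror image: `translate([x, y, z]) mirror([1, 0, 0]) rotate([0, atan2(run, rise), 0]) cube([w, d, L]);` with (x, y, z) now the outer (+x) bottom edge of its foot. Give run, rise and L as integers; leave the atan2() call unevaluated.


translate([315, 0, 756]) cube([96, 1180, 65]);
translate([0, 96, 0]) rotate([0, atan2(315, 756), 0]) cube([38, 31, 819]);
translate([726, 96, 0]) mirror([1, 0, 0]) rotate([0, atan2(315, 756), 0]) cube([38, 31, 819]);
translate([0, 1053, 0]) rotate([0, atan2(315, 756), 0]) cube([38, 31, 819]);
translate([726, 1053, 0]) mirror([1, 0, 0]) rotate([0, atan2(315, 756), 0]) cube([38, 31, 819]);
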